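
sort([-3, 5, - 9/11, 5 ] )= [ - 3, - 9/11, 5 , 5 ] 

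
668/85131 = 668/85131  =  0.01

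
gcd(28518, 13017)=3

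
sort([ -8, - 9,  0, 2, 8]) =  [ - 9, - 8, 0, 2,8]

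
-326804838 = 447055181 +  - 773860019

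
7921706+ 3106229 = 11027935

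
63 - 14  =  49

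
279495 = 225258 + 54237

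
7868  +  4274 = 12142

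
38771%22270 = 16501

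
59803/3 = 19934 + 1/3   =  19934.33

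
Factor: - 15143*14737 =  - 223162391=- 19^1*797^1*14737^1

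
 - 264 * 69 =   -  18216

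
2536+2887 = 5423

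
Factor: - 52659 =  -3^2 * 5851^1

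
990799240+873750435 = 1864549675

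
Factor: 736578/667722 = 813/737 = 3^1 * 11^( - 1 ) *67^( - 1)*271^1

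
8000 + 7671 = 15671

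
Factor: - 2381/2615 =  - 5^( - 1)*523^( - 1 )*2381^1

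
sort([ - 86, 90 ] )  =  [ - 86, 90]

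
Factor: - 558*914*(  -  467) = 238175604  =  2^2*3^2*31^1*457^1*467^1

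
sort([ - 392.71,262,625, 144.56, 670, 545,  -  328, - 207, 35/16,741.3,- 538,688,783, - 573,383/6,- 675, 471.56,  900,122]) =[ - 675, - 573,-538,-392.71, - 328, - 207, 35/16,383/6,122,144.56,  262,471.56, 545,625,670,688,741.3,783,900]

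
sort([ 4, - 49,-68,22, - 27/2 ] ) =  [ - 68, - 49, - 27/2,4,22]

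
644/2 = 322  =  322.00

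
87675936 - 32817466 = 54858470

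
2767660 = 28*98845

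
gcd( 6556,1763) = 1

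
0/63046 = 0 = 0.00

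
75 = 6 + 69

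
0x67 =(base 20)53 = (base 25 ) 43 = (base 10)103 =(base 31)3A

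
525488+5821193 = 6346681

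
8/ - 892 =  - 1  +  221/223 =- 0.01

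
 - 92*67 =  - 6164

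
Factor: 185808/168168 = 158/143 =2^1*11^( - 1 )*13^ ( - 1)*79^1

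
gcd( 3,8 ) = 1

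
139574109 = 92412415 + 47161694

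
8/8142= 4/4071 = 0.00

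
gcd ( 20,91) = 1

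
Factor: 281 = 281^1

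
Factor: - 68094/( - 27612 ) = 2^(-1)*3^1*59^ ( - 1)*97^1 = 291/118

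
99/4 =24 + 3/4=24.75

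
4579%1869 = 841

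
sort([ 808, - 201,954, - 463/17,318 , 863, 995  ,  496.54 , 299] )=[ - 201, - 463/17,299,318,  496.54,808,863 , 954,995] 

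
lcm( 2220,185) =2220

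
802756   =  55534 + 747222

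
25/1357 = 25/1357 = 0.02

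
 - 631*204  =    -  128724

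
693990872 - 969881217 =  - 275890345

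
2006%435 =266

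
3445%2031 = 1414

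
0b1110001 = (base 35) 38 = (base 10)113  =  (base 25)4d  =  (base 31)3k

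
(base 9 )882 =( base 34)L8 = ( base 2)1011010010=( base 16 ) 2D2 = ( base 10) 722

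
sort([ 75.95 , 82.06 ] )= [ 75.95, 82.06 ]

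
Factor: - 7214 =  - 2^1*3607^1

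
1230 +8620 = 9850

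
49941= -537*( - 93) 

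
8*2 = 16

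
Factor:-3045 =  - 3^1*5^1*7^1*29^1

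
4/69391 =4/69391 = 0.00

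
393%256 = 137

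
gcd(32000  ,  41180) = 20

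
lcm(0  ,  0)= 0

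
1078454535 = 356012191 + 722442344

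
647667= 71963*9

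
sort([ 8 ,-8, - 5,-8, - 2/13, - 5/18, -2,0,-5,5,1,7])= [- 8, - 8,-5,  -  5, - 2,  -  5/18, - 2/13,  0,1,5,7, 8 ] 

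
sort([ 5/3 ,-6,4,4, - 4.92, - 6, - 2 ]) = [ - 6, - 6, - 4.92, - 2,5/3,4,4 ] 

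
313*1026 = 321138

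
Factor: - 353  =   - 353^1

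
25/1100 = 1/44= 0.02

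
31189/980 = 31 + 809/980 =31.83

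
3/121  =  3/121 = 0.02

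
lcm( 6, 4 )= 12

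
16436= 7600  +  8836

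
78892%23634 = 7990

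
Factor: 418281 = 3^1*67^1*2081^1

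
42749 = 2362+40387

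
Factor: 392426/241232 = 2^( - 3 )*19^1 * 23^1* 449^1*15077^( -1) = 196213/120616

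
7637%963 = 896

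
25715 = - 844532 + 870247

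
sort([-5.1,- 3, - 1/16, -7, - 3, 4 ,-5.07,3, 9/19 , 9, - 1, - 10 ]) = [ - 10, - 7, - 5.1, - 5.07, - 3, - 3, - 1,-1/16,9/19,3,4,9] 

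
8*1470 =11760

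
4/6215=4/6215  =  0.00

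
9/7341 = 3/2447 = 0.00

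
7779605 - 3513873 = 4265732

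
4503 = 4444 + 59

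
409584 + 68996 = 478580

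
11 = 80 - 69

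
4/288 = 1/72 = 0.01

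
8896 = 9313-417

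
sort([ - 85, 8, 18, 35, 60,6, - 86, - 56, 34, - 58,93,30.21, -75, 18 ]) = [ - 86, - 85,-75 , - 58, - 56, 6,8, 18, 18, 30.21,  34,35, 60 , 93 ] 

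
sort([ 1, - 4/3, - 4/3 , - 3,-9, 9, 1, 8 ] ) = [  -  9,- 3, -4/3, - 4/3,  1, 1, 8,9 ]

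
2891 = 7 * 413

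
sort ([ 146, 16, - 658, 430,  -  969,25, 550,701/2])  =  [-969,- 658, 16,25, 146, 701/2, 430, 550 ] 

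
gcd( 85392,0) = 85392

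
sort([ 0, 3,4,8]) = [0,3,4, 8] 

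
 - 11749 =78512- 90261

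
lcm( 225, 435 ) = 6525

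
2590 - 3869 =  - 1279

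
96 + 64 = 160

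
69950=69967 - 17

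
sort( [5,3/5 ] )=[ 3/5, 5] 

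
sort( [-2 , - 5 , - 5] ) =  [ - 5, - 5, - 2]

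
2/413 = 2/413 = 0.00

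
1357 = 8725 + -7368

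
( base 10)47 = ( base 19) 29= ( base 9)52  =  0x2f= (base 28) 1J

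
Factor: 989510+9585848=2^1*5287679^1 = 10575358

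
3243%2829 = 414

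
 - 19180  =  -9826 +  - 9354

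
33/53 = 33/53=0.62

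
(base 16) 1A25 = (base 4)1220211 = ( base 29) 7RN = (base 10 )6693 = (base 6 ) 50553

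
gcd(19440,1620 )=1620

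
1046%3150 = 1046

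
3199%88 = 31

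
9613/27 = 9613/27 = 356.04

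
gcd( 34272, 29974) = 14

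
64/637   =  64/637  =  0.10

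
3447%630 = 297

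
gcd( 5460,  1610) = 70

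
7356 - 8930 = -1574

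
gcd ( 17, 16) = 1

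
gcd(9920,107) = 1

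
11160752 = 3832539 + 7328213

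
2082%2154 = 2082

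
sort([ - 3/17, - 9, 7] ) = [-9,-3/17,  7 ] 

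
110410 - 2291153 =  -2180743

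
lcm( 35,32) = 1120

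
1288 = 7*184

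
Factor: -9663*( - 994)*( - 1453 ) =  - 2^1*3^1*7^1* 71^1*1453^1*3221^1 =- 13956096966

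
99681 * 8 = 797448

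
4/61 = 4/61=0.07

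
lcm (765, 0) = 0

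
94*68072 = 6398768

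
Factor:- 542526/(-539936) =2^( - 4)*3^1*19^1 * 47^( - 1 )*359^(-1 ) * 4759^1 = 271263/269968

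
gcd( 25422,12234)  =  6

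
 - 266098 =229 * (- 1162 )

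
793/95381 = 61/7337 = 0.01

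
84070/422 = 42035/211 = 199.22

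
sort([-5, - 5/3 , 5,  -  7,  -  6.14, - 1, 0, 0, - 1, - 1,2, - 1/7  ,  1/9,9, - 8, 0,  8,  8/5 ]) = [- 8, - 7, - 6.14, - 5, - 5/3, - 1, - 1, - 1, - 1/7, 0,0,0,1/9,8/5,  2,5, 8,9]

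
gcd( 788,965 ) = 1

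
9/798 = 3/266= 0.01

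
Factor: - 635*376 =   -  238760 = - 2^3 *5^1*47^1*127^1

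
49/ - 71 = -49/71  =  - 0.69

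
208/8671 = 16/667 = 0.02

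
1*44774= 44774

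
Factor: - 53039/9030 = - 2^(  -  1) * 3^( - 1 )*5^( - 1) * 43^( - 1)*7577^1 = -7577/1290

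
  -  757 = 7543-8300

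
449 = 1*449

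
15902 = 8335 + 7567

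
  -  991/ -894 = 1 + 97/894 = 1.11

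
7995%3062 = 1871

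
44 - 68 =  - 24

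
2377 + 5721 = 8098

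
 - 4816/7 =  - 688 = - 688.00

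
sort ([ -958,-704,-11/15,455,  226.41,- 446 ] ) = [ - 958, - 704, - 446,  -  11/15,226.41 , 455]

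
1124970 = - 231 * ( - 4870 )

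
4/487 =4/487 = 0.01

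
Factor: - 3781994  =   - 2^1*1890997^1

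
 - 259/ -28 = 37/4 =9.25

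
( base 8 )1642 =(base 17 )33C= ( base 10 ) 930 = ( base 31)U0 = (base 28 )156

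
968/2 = 484 = 484.00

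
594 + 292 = 886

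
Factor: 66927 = 3^1*7^1*3187^1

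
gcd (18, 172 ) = 2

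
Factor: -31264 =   -  2^5  *  977^1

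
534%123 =42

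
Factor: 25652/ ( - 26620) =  - 53/55 = -5^( - 1)*11^ ( - 1)*53^1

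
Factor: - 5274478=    - 2^1*11^1*197^1 * 1217^1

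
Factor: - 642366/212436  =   -127/42  =  -  2^( - 1 )*3^(  -  1 )* 7^(-1)*127^1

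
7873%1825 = 573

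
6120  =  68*90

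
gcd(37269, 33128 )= 4141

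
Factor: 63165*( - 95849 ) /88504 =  -2^ (- 3 )*3^1*5^1*23^(-1) * 37^( - 1 )*73^1*101^1*4211^1 = -465715545/6808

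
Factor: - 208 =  - 2^4*13^1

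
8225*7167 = 58948575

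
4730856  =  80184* 59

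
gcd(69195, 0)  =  69195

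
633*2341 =1481853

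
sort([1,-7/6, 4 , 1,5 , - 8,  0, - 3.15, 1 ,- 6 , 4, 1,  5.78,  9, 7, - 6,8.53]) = [ - 8,  -  6  , - 6,-3.15, - 7/6, 0,1 , 1,1,  1 , 4, 4,5, 5.78 , 7, 8.53, 9]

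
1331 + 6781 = 8112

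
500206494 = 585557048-85350554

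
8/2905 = 8/2905  =  0.00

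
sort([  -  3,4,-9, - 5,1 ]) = [-9, - 5 , - 3,1,4 ] 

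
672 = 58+614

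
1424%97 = 66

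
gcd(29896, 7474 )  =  7474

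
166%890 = 166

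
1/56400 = 1/56400 = 0.00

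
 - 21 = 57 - 78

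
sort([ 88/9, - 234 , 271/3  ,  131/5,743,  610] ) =[ - 234,88/9, 131/5,271/3, 610,743]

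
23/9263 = 23/9263 = 0.00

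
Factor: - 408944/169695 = - 2^4*3^( - 4 )*5^( - 1) *61^1= - 976/405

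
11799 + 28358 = 40157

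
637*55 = 35035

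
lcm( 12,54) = 108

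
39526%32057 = 7469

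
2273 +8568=10841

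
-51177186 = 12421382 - 63598568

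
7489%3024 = 1441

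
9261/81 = 343/3 = 114.33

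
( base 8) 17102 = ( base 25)C9L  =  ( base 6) 55510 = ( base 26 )bbo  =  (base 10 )7746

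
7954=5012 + 2942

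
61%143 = 61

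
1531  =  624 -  -907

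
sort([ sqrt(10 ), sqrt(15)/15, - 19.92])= [ - 19.92, sqrt(15 )/15,sqrt (10)]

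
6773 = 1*6773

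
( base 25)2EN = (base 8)3127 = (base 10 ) 1623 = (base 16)657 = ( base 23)31D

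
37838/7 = 5405+3/7 = 5405.43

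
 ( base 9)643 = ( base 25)l0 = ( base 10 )525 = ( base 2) 1000001101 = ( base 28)il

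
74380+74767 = 149147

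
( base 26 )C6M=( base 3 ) 102101001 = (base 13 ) 3a09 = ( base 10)8290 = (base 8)20142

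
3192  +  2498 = 5690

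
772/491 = 772/491 = 1.57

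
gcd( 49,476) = 7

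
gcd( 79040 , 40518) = 2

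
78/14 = 5 + 4/7 = 5.57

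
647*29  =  18763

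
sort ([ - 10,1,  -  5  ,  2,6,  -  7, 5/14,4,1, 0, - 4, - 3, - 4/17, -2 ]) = [ -10, - 7, - 5 , - 4,-3, - 2, - 4/17, 0, 5/14, 1, 1,2, 4 , 6]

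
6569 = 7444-875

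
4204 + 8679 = 12883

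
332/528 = 83/132 = 0.63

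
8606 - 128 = 8478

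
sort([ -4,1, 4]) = [  -  4, 1, 4]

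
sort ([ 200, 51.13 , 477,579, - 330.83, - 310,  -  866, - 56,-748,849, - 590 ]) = [ - 866, - 748 , - 590, -330.83, - 310,-56,51.13,200,477, 579,849 ]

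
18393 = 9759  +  8634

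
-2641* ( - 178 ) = 470098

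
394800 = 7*56400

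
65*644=41860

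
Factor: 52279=23^1*2273^1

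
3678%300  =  78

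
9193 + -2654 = 6539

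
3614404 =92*39287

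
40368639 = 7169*5631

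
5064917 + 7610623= 12675540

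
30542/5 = 30542/5= 6108.40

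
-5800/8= -725 = - 725.00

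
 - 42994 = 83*(-518)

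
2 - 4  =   - 2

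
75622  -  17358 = 58264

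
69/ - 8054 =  - 1 + 7985/8054 = - 0.01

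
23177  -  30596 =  - 7419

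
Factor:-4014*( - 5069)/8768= 74259/32 = 2^(-5 )*3^2 *37^1 * 223^1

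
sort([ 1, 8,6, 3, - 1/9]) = [ - 1/9,  1, 3, 6, 8] 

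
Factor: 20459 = 41^1*499^1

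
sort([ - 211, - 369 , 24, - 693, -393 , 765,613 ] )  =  [-693,-393, - 369,-211,24,  613 , 765]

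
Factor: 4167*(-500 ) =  - 2083500 = -  2^2*3^2*5^3*463^1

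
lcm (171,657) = 12483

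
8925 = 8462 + 463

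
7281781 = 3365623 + 3916158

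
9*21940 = 197460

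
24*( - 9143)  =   - 219432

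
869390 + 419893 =1289283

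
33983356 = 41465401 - 7482045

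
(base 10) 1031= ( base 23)1lj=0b10000000111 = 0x407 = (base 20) 2BB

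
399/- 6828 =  - 1 + 2143/2276 = - 0.06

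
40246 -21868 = 18378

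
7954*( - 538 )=-4279252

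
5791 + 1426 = 7217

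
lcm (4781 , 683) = 4781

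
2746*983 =2699318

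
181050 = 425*426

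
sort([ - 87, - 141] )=[ - 141, - 87]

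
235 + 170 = 405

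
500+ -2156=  - 1656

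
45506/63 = 45506/63 =722.32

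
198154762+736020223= 934174985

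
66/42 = 1  +  4/7 = 1.57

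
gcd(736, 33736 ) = 8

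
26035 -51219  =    -  25184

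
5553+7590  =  13143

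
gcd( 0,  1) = 1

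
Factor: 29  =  29^1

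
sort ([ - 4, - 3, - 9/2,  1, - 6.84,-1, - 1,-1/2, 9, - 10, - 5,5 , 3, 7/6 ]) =[ - 10,  -  6.84, - 5,-9/2, - 4, -3,- 1,-1, - 1/2 , 1,7/6, 3 , 5, 9]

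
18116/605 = 29 + 571/605 = 29.94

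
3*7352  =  22056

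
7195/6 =1199+1/6  =  1199.17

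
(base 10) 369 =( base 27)DI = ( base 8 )561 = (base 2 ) 101110001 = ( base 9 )450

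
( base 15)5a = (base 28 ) 31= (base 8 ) 125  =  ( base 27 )34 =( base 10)85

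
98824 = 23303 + 75521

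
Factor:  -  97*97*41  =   - 385769 = -  41^1*97^2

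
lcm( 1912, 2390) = 9560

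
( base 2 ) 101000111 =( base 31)ah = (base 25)D2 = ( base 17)124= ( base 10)327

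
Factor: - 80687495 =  - 5^1*7^1*2305357^1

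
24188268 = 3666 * 6598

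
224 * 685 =153440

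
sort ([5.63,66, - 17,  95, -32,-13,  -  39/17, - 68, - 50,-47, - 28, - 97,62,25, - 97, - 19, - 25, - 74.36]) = [ - 97, - 97, - 74.36, - 68 , - 50,- 47,-32, - 28, -25, - 19, - 17, - 13,- 39/17, 5.63, 25,62,66, 95]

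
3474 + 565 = 4039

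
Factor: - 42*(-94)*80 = 2^6*3^1*5^1*7^1*47^1= 315840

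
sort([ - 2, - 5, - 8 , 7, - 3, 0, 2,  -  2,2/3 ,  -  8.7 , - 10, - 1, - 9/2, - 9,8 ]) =[ - 10 , - 9, - 8.7 , - 8, - 5,- 9/2,-3, - 2, - 2 ,  -  1 , 0,2/3,  2, 7,  8 ]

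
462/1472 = 231/736 = 0.31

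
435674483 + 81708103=517382586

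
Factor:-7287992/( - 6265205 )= 2^3*5^( - 1 )*67^1*1061^( - 1) *1181^( -1)*13597^1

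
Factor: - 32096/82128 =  - 34/87 = -  2^1 * 3^( - 1) *17^1*29^( - 1)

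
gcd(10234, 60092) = 2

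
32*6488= 207616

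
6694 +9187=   15881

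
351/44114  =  351/44114 = 0.01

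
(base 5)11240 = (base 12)584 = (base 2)1100110100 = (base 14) 428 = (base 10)820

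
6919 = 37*187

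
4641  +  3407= 8048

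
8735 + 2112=10847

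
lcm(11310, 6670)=260130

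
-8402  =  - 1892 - 6510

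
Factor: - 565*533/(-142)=2^( -1) * 5^1*13^1 * 41^1 * 71^( - 1 )*113^1 =301145/142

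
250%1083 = 250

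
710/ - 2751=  - 710/2751 = - 0.26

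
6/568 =3/284 = 0.01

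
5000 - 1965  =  3035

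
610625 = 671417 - 60792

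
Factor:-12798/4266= - 3^1 = - 3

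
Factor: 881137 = 277^1*3181^1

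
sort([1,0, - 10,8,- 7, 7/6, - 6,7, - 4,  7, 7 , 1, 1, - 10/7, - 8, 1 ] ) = [- 10, - 8, - 7,-6,- 4, - 10/7,0,1,1, 1,  1,7/6,7,7, 7,8 ] 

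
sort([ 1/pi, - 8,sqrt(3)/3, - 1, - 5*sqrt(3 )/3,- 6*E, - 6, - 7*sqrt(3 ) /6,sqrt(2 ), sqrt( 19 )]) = [ - 6 * E,- 8, - 6,-5*sqrt( 3 )/3,-7*sqrt (3 ) /6, - 1,1/pi,sqrt( 3 ) /3,  sqrt( 2), sqrt(19)]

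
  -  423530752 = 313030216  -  736560968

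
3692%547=410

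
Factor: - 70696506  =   - 2^1*3^1*17^1*693103^1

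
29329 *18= 527922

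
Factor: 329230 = 2^1*5^1 * 11^1*41^1 *73^1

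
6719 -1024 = 5695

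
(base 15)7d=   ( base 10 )118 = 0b1110110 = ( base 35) 3D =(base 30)3s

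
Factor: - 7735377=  - 3^1*13^1*241^1 * 823^1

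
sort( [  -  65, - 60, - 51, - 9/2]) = [ - 65, - 60, - 51, - 9/2] 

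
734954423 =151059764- -583894659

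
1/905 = 1/905 =0.00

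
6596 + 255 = 6851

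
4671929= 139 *33611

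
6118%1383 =586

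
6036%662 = 78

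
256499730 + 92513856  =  349013586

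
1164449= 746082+418367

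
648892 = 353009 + 295883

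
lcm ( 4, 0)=0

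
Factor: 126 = 2^1*3^2*7^1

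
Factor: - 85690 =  - 2^1*5^1 * 11^1*19^1 * 41^1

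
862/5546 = 431/2773 = 0.16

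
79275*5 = 396375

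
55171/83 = 55171/83 =664.71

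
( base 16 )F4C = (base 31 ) 42A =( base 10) 3916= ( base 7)14263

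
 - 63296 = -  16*3956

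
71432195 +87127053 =158559248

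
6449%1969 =542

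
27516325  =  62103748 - 34587423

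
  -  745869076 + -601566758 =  - 1347435834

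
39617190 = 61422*645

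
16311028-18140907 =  - 1829879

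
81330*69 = 5611770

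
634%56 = 18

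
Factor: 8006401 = 13^1*31^1*19867^1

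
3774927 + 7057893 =10832820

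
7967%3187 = 1593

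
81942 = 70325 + 11617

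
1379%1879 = 1379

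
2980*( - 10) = - 29800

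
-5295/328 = - 17 + 281/328 = - 16.14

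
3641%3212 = 429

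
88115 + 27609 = 115724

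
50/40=5/4= 1.25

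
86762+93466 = 180228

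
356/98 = 3 + 31/49 = 3.63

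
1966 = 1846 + 120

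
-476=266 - 742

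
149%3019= 149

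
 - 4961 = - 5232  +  271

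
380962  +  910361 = 1291323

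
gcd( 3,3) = 3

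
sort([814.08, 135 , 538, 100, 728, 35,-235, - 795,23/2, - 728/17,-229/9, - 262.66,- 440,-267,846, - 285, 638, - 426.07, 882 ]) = [ - 795, - 440, - 426.07 ,- 285,- 267,-262.66, - 235, - 728/17, -229/9  ,  23/2, 35, 100, 135,538, 638, 728, 814.08,846, 882]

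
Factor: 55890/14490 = 27/7 = 3^3*7^( - 1 ) 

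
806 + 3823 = 4629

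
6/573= 2/191=0.01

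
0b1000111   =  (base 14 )51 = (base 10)71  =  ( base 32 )27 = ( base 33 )25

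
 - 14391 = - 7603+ - 6788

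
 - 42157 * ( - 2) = 84314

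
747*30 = 22410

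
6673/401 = 16 + 257/401 = 16.64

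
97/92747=97/92747  =  0.00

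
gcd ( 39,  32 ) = 1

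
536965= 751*715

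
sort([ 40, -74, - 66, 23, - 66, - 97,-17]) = [ - 97, - 74, - 66, - 66, - 17, 23, 40]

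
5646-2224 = 3422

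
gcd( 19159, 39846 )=1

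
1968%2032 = 1968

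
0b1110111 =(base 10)119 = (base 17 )70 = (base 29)43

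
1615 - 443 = 1172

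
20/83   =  20/83=0.24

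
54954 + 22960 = 77914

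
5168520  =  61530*84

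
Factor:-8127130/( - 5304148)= 2^( - 1)*5^1*11^1*73883^1*1326037^(-1) = 4063565/2652074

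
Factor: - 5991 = - 3^1 * 1997^1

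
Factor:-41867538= - 2^1*3^1*6977923^1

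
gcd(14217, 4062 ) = 2031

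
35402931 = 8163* 4337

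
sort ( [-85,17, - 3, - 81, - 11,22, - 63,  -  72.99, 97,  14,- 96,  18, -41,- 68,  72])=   [ - 96, - 85,  -  81, - 72.99, - 68, - 63, - 41, - 11, - 3 , 14,17,18,22, 72,  97]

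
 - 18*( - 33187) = 597366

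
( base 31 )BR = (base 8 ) 560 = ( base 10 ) 368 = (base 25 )EI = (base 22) gg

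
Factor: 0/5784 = 0^1 = 0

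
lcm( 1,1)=1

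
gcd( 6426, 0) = 6426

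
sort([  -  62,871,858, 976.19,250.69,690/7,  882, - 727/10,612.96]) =[ - 727/10, - 62,690/7, 250.69,612.96 , 858,871, 882 , 976.19]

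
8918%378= 224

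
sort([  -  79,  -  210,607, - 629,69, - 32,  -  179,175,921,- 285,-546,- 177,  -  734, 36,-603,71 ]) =[-734,-629,  -  603,  -  546,-285,- 210 , - 179, - 177, - 79, - 32,36 , 69, 71,175,607,921 ] 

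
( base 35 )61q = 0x1cf3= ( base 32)77J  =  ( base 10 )7411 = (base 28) 9cj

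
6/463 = 6/463 = 0.01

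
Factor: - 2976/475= - 2^5*3^1*5^( - 2) * 19^( - 1)*31^1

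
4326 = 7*618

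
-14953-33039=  - 47992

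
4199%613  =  521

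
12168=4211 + 7957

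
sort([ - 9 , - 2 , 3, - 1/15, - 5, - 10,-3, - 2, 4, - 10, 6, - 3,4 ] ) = [-10, - 10, - 9, - 5,  -  3, - 3,-2, - 2,-1/15,3,4,4,6] 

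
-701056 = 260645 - 961701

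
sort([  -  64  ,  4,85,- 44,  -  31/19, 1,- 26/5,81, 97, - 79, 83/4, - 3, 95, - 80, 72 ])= [ - 80,-79, - 64,-44 , - 26/5,-3 ,-31/19,1,  4,  83/4, 72,81, 85, 95, 97 ] 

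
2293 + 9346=11639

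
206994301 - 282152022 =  - 75157721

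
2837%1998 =839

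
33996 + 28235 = 62231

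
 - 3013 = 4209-7222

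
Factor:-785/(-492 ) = 2^(-2)  *  3^( - 1 )*5^1 * 41^(-1)*157^1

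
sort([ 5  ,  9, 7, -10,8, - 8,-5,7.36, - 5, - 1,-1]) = [ - 10, - 8, - 5, - 5,-1, - 1,5,7,7.36,  8,9] 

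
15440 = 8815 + 6625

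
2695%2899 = 2695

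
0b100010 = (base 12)2A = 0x22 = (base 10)34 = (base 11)31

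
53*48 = 2544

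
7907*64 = 506048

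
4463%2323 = 2140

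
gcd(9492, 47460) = 9492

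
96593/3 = 32197+ 2/3 = 32197.67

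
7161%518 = 427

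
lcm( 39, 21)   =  273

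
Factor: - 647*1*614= - 397258= -2^1 * 307^1*647^1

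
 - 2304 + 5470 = 3166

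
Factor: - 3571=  - 3571^1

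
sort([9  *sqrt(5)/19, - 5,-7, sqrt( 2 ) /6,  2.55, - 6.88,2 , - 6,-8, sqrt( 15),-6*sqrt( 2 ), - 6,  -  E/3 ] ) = [ - 6 * sqrt( 2), - 8, - 7, - 6.88, -6, - 6, - 5, - E/3, sqrt (2)/6,9*sqrt(5)/19 , 2,2.55,  sqrt( 15) ]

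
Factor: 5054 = 2^1*7^1 * 19^2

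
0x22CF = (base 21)k47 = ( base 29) AH8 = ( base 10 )8911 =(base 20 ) 125b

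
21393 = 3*7131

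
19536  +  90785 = 110321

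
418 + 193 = 611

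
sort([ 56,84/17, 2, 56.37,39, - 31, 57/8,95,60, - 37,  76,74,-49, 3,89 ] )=[ - 49 ,- 37, - 31,  2 , 3, 84/17, 57/8, 39,56, 56.37, 60, 74  ,  76,  89,95]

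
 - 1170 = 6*(  -  195) 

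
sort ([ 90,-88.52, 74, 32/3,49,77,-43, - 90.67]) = [- 90.67,-88.52, - 43,32/3,49,74,77,90] 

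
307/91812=307/91812 = 0.00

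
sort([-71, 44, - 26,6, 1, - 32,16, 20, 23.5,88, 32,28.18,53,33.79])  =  [ - 71, - 32, - 26  ,  1,6,16,  20,23.5,28.18, 32, 33.79,44, 53,  88 ] 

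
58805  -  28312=30493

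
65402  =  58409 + 6993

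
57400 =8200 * 7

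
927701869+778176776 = 1705878645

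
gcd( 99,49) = 1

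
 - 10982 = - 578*19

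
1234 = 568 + 666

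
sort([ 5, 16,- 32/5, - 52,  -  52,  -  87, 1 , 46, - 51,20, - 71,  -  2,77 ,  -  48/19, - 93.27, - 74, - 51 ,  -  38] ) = [ - 93.27, - 87,  -  74, - 71 , - 52,- 52  , - 51, - 51, -38, -32/5, -48/19, - 2, 1,5, 16, 20, 46,77] 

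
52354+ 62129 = 114483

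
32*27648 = 884736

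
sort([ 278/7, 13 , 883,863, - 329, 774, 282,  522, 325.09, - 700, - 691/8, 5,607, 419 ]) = [ - 700  , - 329, - 691/8, 5, 13, 278/7, 282,325.09, 419,  522, 607, 774,863, 883]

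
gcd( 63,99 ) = 9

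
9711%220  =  31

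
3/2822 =3/2822  =  0.00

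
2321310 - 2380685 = -59375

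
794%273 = 248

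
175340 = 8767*20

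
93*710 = 66030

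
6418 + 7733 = 14151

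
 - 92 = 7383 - 7475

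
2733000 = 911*3000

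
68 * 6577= 447236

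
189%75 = 39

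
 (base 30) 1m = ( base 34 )1I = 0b110100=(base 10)52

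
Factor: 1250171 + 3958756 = 3^1*41^1 * 42349^1 = 5208927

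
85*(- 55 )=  - 4675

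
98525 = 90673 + 7852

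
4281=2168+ 2113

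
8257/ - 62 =- 134 + 51/62=- 133.18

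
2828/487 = 5 + 393/487= 5.81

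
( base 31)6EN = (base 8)14117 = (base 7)24100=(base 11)4748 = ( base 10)6223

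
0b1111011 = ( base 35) 3i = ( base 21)5I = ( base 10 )123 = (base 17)74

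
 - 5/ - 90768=5/90768 = 0.00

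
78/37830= 1/485 = 0.00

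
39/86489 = 3/6653= 0.00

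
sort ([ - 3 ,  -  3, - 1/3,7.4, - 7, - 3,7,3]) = [ - 7, - 3, - 3, - 3,-1/3,3,  7,7.4]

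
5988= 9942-3954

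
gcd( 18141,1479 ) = 3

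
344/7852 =86/1963 = 0.04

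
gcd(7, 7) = 7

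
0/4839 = 0 = 0.00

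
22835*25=570875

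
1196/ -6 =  - 598/3 = - 199.33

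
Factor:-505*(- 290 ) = 2^1*5^2*29^1*101^1 =146450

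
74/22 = 3 + 4/11= 3.36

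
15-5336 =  - 5321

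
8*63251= 506008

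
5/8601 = 5/8601 = 0.00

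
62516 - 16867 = 45649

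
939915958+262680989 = 1202596947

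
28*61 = 1708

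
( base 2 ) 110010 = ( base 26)1O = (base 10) 50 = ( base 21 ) 28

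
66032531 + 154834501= 220867032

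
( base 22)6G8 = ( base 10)3264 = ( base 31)3C9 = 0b110011000000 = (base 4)303000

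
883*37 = 32671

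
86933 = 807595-720662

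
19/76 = 1/4=0.25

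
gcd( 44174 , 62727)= 1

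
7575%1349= 830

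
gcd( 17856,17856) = 17856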